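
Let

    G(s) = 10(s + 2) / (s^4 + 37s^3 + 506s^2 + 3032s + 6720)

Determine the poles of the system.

The poles are the roots of the denominator s^4 + 37s^3 + 506s^2 + 3032s + 6720 = 0.
Trying s = -7: the polynomial evaluates to 0, so (s + 7) is a factor.
Dividing out leaves s^3 + 30s^2 + 296s + 960 = 0.
This factors further as (s + 12)(s + 8)(s + 10) = 0.

s = -7, -12, -8, -10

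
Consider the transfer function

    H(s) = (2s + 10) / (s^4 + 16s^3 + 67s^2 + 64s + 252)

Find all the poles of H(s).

s = -9, ±2j, -7

The poles are the roots of the denominator s^4 + 16s^3 + 67s^2 + 64s + 252 = 0.
Trying s = -9: the polynomial evaluates to 0, so (s + 9) is a factor.
Dividing out leaves s^3 + 7s^2 + 4s + 28 = 0.
This factors further as (s^2 + 4)(s + 7) = 0.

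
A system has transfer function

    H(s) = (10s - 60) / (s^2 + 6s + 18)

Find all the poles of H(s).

The poles are the roots of the denominator s^2 + 6s + 18 = 0.
Using the quadratic formula: s = (-6 ± √(-36))/2 = -3 ± 3j.

s = -3 ± 3j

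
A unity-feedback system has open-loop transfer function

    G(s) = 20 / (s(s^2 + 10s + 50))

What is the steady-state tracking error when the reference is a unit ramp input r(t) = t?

G(s) has one pole at the origin.
This is a Type 1 system. Kv = lim_{s→0} s·G(s) = 20/50 = 2/5.
e_ss = 1/Kv = 1/(2/5) = 5/2 ≈ 2.500.

e_ss = 2.500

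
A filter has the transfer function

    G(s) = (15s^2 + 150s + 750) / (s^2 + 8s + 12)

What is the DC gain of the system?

Set s = 0: G(0) = (750) / (12) = 125/2.

G(0) = 125/2 ≈ 62.50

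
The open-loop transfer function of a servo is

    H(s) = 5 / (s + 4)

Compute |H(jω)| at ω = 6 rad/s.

|H(j6)| ≈ 0.6934

Substitute s = j6: numerator = 5, denominator = 4 + j6.
|H(j6)| = |5| / |4 + j6| = 5 / 7.2111 ≈ 0.6934.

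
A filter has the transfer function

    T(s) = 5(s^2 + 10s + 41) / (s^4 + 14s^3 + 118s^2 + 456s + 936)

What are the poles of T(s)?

s = -4 + 6j, -4 - 6j, -3 + 3j, -3 - 3j

The poles are the roots of the denominator s^4 + 14s^3 + 118s^2 + 456s + 936 = 0.
No real roots exist; factor into two real quadratics: (s^2 + 8s + 52)(s^2 + 6s + 18) = 0.
Each quadratic gives a conjugate pair via the quadratic formula.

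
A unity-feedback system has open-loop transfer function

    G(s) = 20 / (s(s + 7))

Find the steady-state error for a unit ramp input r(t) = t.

G(s) has one pole at the origin.
This is a Type 1 system. Kv = lim_{s→0} s·G(s) = 20/7.
e_ss = 1/Kv = 1/(20/7) = 7/20 ≈ 0.3500.

e_ss = 0.3500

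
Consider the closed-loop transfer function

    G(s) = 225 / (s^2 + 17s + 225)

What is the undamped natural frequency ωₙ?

ωₙ = 15 rad/s

Compare the denominator to the standard form s^2 + 2ζωₙs + ωₙ².
ωₙ² = 225, so ωₙ = 15 rad/s.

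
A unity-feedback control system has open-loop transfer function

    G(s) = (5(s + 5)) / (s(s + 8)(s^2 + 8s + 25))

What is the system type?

Type 1

The denominator has 1 factor of s at the origin (free integrator), so this is a Type 1 system.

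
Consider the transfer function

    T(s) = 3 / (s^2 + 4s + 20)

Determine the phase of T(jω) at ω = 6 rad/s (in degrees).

At s = j6: numerator = 3, denominator = -16 + j24.
∠T = ∠num − ∠den = 0° − (123.69°) = -123.7°.

∠T(j6) ≈ -123.7°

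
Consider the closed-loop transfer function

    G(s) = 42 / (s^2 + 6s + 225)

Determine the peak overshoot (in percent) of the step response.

Comparing s^2 + 6s + 225 to s^2 + 2ζωₙs + ωₙ²: ωₙ = 15 rad/s and ζ = 6/(2·15) = 0.2.
%OS = 100·exp(−πζ/√(1−ζ²)) = 100·exp(−π·0.2/√(1−0.2²)) ≈ 52.7%.

%OS ≈ 52.7%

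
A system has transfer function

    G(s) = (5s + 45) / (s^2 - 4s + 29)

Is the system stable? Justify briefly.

The denominator s^2 - 4s + 29 factors as (s^2 - 4s + 29), giving poles at s = 2 ± 5j.
Since the pole(s) at s = 2 + 5j, 2 - 5j lie in the right half-plane, the system is unstable.

unstable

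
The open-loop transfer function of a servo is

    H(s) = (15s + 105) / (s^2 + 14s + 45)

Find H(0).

H(0) = 7/3 ≈ 2.333

Set s = 0: H(0) = (105) / (45) = 7/3.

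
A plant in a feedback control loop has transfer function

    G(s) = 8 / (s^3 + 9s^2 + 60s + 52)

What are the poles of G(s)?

s = -4 ± 6j, -1

The poles are the roots of the denominator s^3 + 9s^2 + 60s + 52 = 0.
Trying s = -1: the polynomial evaluates to 0, so (s + 1) is a factor.
Dividing out leaves s^2 + 8s + 52 = 0.
The quadratic formula then gives s = -4 ± 6j.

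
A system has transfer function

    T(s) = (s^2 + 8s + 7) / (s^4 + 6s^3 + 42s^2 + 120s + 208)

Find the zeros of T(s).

s = -7, -1

Set the numerator to zero: s^2 + 8s + 7 = 0.
Factoring: (s + 7)(s + 1) = 0.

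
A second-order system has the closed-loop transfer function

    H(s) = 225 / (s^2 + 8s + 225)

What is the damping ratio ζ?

Compare the denominator to the standard form s^2 + 2ζωₙs + ωₙ².
ωₙ² = 225, so ωₙ = 15 rad/s.
2ζωₙ = 8, so ζ = 8/(2·15) ≈ 0.2667.

ζ ≈ 0.2667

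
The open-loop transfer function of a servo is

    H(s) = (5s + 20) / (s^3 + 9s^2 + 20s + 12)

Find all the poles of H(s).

The poles are the roots of the denominator s^3 + 9s^2 + 20s + 12 = 0.
Trying s = -2: the polynomial evaluates to 0, so (s + 2) is a factor.
Dividing out leaves s^2 + 7s + 6 = 0.
Factoring the quadratic: (s + 1)(s + 6) = 0.

s = -2, -1, -6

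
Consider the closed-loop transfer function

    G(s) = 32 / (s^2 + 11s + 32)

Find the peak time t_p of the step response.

Comparing s^2 + 11s + 32 to s^2 + 2ζωₙs + ωₙ²: ωₙ = √32 ≈ 5.657 rad/s and ζ = 11/(2·√32) ≈ 0.9723.
ζωₙ = 11/2 = 5.5, so ω_d = ωₙ√(1−ζ²) = √(ωₙ² − (ζωₙ)²) = √(32 − 5.5²) = √1.75 ≈ 1.323 rad/s.
t_p = π/ω_d = π/1.323 ≈ 2.375 s.

t_p ≈ 2.375 s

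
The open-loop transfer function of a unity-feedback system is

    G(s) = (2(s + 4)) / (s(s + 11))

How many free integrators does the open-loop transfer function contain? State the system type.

Type 1

The denominator has 1 factor of s at the origin (free integrator), so this is a Type 1 system.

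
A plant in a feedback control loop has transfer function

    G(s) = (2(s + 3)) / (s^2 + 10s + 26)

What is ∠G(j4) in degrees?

∠G(j4) ≈ -22.83°

At s = j4: numerator = 6 + j8, denominator = 10 + j40.
∠G = ∠num − ∠den = 53.130° − (75.964°) = -22.83°.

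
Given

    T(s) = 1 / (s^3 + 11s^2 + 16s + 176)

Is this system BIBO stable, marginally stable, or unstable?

The denominator s^3 + 11s^2 + 16s + 176 factors as (s^2 + 16)(s + 11), giving poles at s = ±4j, -11.
Since the simple pole(s) at s = ±4j lie on the jω-axis with none in the right half-plane, the system is marginally stable.

marginally stable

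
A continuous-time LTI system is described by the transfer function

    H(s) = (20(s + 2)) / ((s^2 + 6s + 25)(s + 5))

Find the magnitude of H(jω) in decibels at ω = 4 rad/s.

|H(j4)|_dB ≈ -5.27 dB

Substitute s = j4: numerator = 40 + j80, denominator = -51 + j156.
|H(j4)| = |40 + j80| / |-51 + j156| = 89.443 / 164.12 ≈ 0.5450.
In decibels: 20·log₁₀(0.5450) ≈ -5.27 dB.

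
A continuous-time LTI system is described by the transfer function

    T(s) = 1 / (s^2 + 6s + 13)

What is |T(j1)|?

|T(j1)| ≈ 0.07454

Substitute s = j1: numerator = 1, denominator = 12 + j6.
|T(j1)| = |1| / |12 + j6| = 1 / 13.416 ≈ 0.07454.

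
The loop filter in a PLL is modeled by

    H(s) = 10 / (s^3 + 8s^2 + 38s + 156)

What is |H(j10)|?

Substitute s = j10: numerator = 10, denominator = -644 - j620.
|H(j10)| = |10| / |-644 - j620| = 10 / 893.94 ≈ 0.01119.

|H(j10)| ≈ 0.01119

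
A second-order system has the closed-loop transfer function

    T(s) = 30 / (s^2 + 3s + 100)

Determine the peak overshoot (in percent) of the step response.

Comparing s^2 + 3s + 100 to s^2 + 2ζωₙs + ωₙ²: ωₙ = 10 rad/s and ζ = 3/(2·10) = 0.15.
%OS = 100·exp(−πζ/√(1−ζ²)) = 100·exp(−π·0.15/√(1−0.15²)) ≈ 62.1%.

%OS ≈ 62.1%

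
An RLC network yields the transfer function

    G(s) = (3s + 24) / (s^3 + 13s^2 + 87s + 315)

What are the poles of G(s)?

The poles are the roots of the denominator s^3 + 13s^2 + 87s + 315 = 0.
Trying s = -7: the polynomial evaluates to 0, so (s + 7) is a factor.
Dividing out leaves s^2 + 6s + 45 = 0.
The quadratic formula then gives s = -3 ± 6j.

s = -3 ± 6j, -7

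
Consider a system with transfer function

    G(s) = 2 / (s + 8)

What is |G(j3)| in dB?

Substitute s = j3: numerator = 2, denominator = 8 + j3.
|G(j3)| = |2| / |8 + j3| = 2 / 8.5440 ≈ 0.2341.
In decibels: 20·log₁₀(0.2341) ≈ -12.6 dB.

|G(j3)|_dB ≈ -12.6 dB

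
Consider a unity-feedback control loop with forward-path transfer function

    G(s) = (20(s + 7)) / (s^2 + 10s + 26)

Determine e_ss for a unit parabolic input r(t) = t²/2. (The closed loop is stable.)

G(s) has no poles at the origin.
This is a Type 0 system; Ka = lim_{s→0} s^2·G(s) = 0, so the steady-state error for a parabola input is infinite.

e_ss = ∞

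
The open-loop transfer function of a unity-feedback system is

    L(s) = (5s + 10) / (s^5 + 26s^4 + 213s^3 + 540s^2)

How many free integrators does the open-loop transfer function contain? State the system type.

Type 2

Factor s from the denominator: s^5 + 26s^4 + 213s^3 + 540s^2 = s^2·(s^3 + 26s^2 + 213s + 540).
There are 2 poles at the origin, so the system is Type 2.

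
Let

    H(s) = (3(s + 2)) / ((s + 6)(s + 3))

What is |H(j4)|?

|H(j4)| ≈ 0.3721

Substitute s = j4: numerator = 6 + j12, denominator = 2 + j36.
|H(j4)| = |6 + j12| / |2 + j36| = 13.416 / 36.056 ≈ 0.3721.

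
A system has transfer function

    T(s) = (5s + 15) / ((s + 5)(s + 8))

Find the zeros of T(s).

s = -3

Set the numerator to zero: 5s + 15 = 0, i.e. 5·(s + 3) = 0.
So s = -3.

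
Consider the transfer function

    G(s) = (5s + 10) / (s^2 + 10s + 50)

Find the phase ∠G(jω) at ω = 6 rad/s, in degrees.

∠G(j6) ≈ -5.301°

At s = j6: numerator = 10 + j30, denominator = 14 + j60.
∠G = ∠num − ∠den = 71.565° − (76.866°) = -5.301°.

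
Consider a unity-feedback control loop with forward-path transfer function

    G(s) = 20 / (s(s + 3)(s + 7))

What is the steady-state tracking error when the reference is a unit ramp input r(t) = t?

G(s) has one pole at the origin.
This is a Type 1 system. Kv = lim_{s→0} s·G(s) = 20/21.
e_ss = 1/Kv = 1/(20/21) = 21/20 ≈ 1.050.

e_ss = 1.050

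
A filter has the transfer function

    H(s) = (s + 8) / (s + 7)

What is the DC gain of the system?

Set s = 0: H(0) = (8) / (7) = 8/7.

H(0) = 8/7 ≈ 1.143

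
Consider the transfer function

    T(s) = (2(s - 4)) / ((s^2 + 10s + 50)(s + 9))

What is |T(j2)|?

|T(j2)| ≈ 0.01934

Substitute s = j2: numerator = -8 + j4, denominator = 374 + j272.
|T(j2)| = |-8 + j4| / |374 + j272| = 8.9443 / 462.45 ≈ 0.01934.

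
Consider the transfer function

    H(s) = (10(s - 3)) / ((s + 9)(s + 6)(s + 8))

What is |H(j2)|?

Substitute s = j2: numerator = -30 + j20, denominator = 340 + j340.
|H(j2)| = |-30 + j20| / |340 + j340| = 36.056 / 480.83 ≈ 0.07499.

|H(j2)| ≈ 0.07499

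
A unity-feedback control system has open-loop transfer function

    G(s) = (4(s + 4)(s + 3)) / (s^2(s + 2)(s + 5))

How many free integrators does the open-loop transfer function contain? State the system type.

Type 2

The denominator has 2 factors of s at the origin (free integrators), so this is a Type 2 system.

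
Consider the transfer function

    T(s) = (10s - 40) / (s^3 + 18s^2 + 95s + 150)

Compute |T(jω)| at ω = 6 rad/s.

Substitute s = j6: numerator = -40 + j60, denominator = -498 + j354.
|T(j6)| = |-40 + j60| / |-498 + j354| = 72.111 / 611.00 ≈ 0.1180.

|T(j6)| ≈ 0.1180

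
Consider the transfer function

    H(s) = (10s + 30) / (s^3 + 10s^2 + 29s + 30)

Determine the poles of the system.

s = -2 ± j, -6

The poles are the roots of the denominator s^3 + 10s^2 + 29s + 30 = 0.
Trying s = -6: the polynomial evaluates to 0, so (s + 6) is a factor.
Dividing out leaves s^2 + 4s + 5 = 0.
The quadratic formula then gives s = -2 ± 1j.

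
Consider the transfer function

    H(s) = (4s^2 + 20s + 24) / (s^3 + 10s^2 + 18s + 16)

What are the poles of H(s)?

The poles are the roots of the denominator s^3 + 10s^2 + 18s + 16 = 0.
Trying s = -8: the polynomial evaluates to 0, so (s + 8) is a factor.
Dividing out leaves s^2 + 2s + 2 = 0.
The quadratic formula then gives s = -1 ± 1j.

s = -1 + j, -1 - j, -8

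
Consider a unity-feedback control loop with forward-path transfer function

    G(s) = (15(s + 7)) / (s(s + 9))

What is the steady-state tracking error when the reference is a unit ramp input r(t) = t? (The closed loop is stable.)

G(s) has one pole at the origin.
This is a Type 1 system. Kv = lim_{s→0} s·G(s) = 105/9 = 35/3.
e_ss = 1/Kv = 1/(35/3) = 3/35 ≈ 0.08571.

e_ss = 0.08571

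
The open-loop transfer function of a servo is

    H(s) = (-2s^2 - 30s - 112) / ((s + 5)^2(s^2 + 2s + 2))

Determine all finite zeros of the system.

s = -8, -7

Set the numerator to zero: -2s^2 - 30s - 112 = 0, i.e. -2·(s^2 + 15s + 56) = 0.
Factoring: (s + 8)(s + 7) = 0.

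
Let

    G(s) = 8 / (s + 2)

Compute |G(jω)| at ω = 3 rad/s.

|G(j3)| ≈ 2.219

Substitute s = j3: numerator = 8, denominator = 2 + j3.
|G(j3)| = |8| / |2 + j3| = 8 / 3.6056 ≈ 2.219.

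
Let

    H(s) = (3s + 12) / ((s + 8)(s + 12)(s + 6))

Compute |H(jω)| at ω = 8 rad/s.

Substitute s = j8: numerator = 12 + j24, denominator = -1088 + j1216.
|H(j8)| = |12 + j24| / |-1088 + j1216| = 26.833 / 1631.7 ≈ 0.01644.

|H(j8)| ≈ 0.01644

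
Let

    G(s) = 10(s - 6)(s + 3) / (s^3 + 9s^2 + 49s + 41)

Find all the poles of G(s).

The poles are the roots of the denominator s^3 + 9s^2 + 49s + 41 = 0.
Trying s = -1: the polynomial evaluates to 0, so (s + 1) is a factor.
Dividing out leaves s^2 + 8s + 41 = 0.
The quadratic formula then gives s = -4 ± 5j.

s = -4 ± 5j, -1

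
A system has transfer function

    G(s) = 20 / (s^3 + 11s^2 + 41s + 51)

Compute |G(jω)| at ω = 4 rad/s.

|G(j4)| ≈ 0.1249

Substitute s = j4: numerator = 20, denominator = -125 + j100.
|G(j4)| = |20| / |-125 + j100| = 20 / 160.08 ≈ 0.1249.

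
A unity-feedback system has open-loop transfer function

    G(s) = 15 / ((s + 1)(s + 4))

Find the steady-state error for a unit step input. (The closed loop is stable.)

e_ss = 0.2105

G(s) has no poles at the origin.
This is a Type 0 system. Kp = lim_{s→0} G(s) = 15/4.
e_ss = 1/(1 + Kp) = 1/(1 + 15/4) = 4/19 ≈ 0.2105.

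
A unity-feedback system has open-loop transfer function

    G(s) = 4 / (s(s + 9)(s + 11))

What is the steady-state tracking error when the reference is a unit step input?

e_ss = 0

G(s) has one pole at the origin.
This is a Type 1 system; for a step input the steady-state error is zero.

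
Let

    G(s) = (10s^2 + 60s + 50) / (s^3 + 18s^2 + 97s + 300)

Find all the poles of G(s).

The poles are the roots of the denominator s^3 + 18s^2 + 97s + 300 = 0.
Trying s = -12: the polynomial evaluates to 0, so (s + 12) is a factor.
Dividing out leaves s^2 + 6s + 25 = 0.
The quadratic formula then gives s = -3 ± 4j.

s = -3 ± 4j, -12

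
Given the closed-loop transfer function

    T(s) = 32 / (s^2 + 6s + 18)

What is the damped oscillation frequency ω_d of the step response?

ω_d = 3 rad/s

Comparing s^2 + 6s + 18 to s^2 + 2ζωₙs + ωₙ²: ωₙ = √18 ≈ 4.243 rad/s and ζ = 6/(2·√18) ≈ 0.7071.
ζωₙ = 6/2 = 3, so ω_d = ωₙ√(1−ζ²) = √(ωₙ² − (ζωₙ)²) = √(18 − 3²) = √9 = 3 rad/s.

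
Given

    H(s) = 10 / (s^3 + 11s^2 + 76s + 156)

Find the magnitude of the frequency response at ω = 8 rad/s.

|H(j8)| ≈ 0.01797

Substitute s = j8: numerator = 10, denominator = -548 + j96.
|H(j8)| = |10| / |-548 + j96| = 10 / 556.35 ≈ 0.01797.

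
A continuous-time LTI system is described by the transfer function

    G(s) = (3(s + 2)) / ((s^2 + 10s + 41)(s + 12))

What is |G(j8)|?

Substitute s = j8: numerator = 6 + j24, denominator = -916 + j776.
|G(j8)| = |6 + j24| / |-916 + j776| = 24.739 / 1200.5 ≈ 0.02061.

|G(j8)| ≈ 0.02061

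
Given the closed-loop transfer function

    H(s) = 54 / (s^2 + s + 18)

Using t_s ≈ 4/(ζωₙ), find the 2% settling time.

t_s ≈ 8 s

Comparing s^2 + s + 18 to s^2 + 2ζωₙs + ωₙ²: ωₙ = √18 ≈ 4.243 rad/s and ζ = 1/(2·√18) ≈ 0.1179.
ζωₙ = 1/2 = 0.5, so t_s ≈ 4/(ζωₙ) = 4/0.5 = 8 s.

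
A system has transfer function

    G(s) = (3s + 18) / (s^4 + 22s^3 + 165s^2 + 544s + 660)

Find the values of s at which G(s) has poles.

s = -4 + 2j, -4 - 2j, -3, -11

The poles are the roots of the denominator s^4 + 22s^3 + 165s^2 + 544s + 660 = 0.
Trying s = -3: the polynomial evaluates to 0, so (s + 3) is a factor.
Dividing out leaves s^3 + 19s^2 + 108s + 220 = 0.
This factors further as (s^2 + 8s + 20)(s + 11) = 0.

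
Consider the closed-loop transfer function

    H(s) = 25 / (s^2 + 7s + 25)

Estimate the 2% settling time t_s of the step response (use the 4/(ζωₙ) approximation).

Comparing s^2 + 7s + 25 to s^2 + 2ζωₙs + ωₙ²: ωₙ = 5 rad/s and ζ = 7/(2·5) = 0.7.
ζωₙ = 7/2 = 3.5, so t_s ≈ 4/(ζωₙ) = 4/3.5 ≈ 1.143 s.

t_s ≈ 1.143 s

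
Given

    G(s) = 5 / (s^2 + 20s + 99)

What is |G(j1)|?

|G(j1)| ≈ 0.04999

Substitute s = j1: numerator = 5, denominator = 98 + j20.
|G(j1)| = |5| / |98 + j20| = 5 / 100.02 ≈ 0.04999.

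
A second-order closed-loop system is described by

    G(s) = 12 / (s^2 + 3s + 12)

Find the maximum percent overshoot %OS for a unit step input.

Comparing s^2 + 3s + 12 to s^2 + 2ζωₙs + ωₙ²: ωₙ = √12 ≈ 3.464 rad/s and ζ = 3/(2·√12) ≈ 0.4330.
%OS = 100·exp(−πζ/√(1−ζ²)) = 100·exp(−π·0.4330/√(1−0.4330²)) ≈ 22.1%.

%OS ≈ 22.1%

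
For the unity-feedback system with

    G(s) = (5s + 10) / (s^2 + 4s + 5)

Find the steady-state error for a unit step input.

G(s) has no poles at the origin.
This is a Type 0 system. Kp = lim_{s→0} G(s) = 10/5 = 2.
e_ss = 1/(1 + Kp) = 1/(1 + 2) = 1/3 ≈ 0.3333.

e_ss = 0.3333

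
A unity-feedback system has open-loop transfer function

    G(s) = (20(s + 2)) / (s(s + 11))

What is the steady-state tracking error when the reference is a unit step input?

G(s) has one pole at the origin.
This is a Type 1 system; for a step input the steady-state error is zero.

e_ss = 0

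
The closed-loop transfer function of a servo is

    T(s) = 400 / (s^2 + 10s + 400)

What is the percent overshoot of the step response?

Comparing s^2 + 10s + 400 to s^2 + 2ζωₙs + ωₙ²: ωₙ = 20 rad/s and ζ = 10/(2·20) = 0.25.
%OS = 100·exp(−πζ/√(1−ζ²)) = 100·exp(−π·0.25/√(1−0.25²)) ≈ 44.4%.

%OS ≈ 44.4%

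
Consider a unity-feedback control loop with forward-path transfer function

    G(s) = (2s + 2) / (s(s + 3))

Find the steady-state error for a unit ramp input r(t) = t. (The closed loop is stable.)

G(s) has one pole at the origin.
This is a Type 1 system. Kv = lim_{s→0} s·G(s) = 2/3.
e_ss = 1/Kv = 1/(2/3) = 3/2 ≈ 1.500.

e_ss = 1.500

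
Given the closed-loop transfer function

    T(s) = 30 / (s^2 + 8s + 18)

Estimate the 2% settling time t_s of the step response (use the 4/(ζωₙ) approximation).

Comparing s^2 + 8s + 18 to s^2 + 2ζωₙs + ωₙ²: ωₙ = √18 ≈ 4.243 rad/s and ζ = 8/(2·√18) ≈ 0.9428.
ζωₙ = 8/2 = 4, so t_s ≈ 4/(ζωₙ) = 4/4 = 1 s.

t_s ≈ 1 s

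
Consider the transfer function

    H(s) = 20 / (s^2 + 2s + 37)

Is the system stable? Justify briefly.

The denominator s^2 + 2s + 37 factors as (s^2 + 2s + 37), giving poles at s = -1 + 6j, -1 - 6j.
Since all poles lie strictly in the left half-plane, the system is stable.

stable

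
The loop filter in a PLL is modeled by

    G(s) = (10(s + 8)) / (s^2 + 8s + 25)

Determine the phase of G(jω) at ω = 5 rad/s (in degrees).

At s = j5: numerator = 80 + j50, denominator = j40.
∠G = ∠num − ∠den = 32.005° − (90°) = -57.99°.

∠G(j5) ≈ -57.99°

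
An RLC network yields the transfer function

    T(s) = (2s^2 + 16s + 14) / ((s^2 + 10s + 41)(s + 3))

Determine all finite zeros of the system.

Set the numerator to zero: 2s^2 + 16s + 14 = 0, i.e. 2·(s^2 + 8s + 7) = 0.
Factoring: (s + 7)(s + 1) = 0.

s = -7, -1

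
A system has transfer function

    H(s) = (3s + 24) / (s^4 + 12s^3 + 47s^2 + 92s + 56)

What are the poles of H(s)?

s = -1, -2 + 2j, -2 - 2j, -7

The poles are the roots of the denominator s^4 + 12s^3 + 47s^2 + 92s + 56 = 0.
Trying s = -1: the polynomial evaluates to 0, so (s + 1) is a factor.
Dividing out leaves s^3 + 11s^2 + 36s + 56 = 0.
This factors further as (s^2 + 4s + 8)(s + 7) = 0.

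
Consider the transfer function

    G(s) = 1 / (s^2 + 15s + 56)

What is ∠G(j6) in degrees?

∠G(j6) ≈ -77.47°

At s = j6: numerator = 1, denominator = 20 + j90.
∠G = ∠num − ∠den = 0° − (77.471°) = -77.47°.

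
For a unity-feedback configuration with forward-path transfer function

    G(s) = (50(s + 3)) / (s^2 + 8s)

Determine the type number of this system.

The denominator has 1 factor of s at the origin (free integrator), so this is a Type 1 system.

Type 1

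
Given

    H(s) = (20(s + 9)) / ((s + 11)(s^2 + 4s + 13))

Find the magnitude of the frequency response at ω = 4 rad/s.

|H(j4)| ≈ 1.034

Substitute s = j4: numerator = 180 + j80, denominator = -97 + j164.
|H(j4)| = |180 + j80| / |-97 + j164| = 196.98 / 190.54 ≈ 1.034.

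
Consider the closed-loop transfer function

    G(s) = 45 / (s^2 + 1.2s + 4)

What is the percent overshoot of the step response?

%OS ≈ 37.2%

Comparing s^2 + 1.2s + 4 to s^2 + 2ζωₙs + ωₙ²: ωₙ = 2 rad/s and ζ = 1.2/(2·2) = 0.3.
%OS = 100·exp(−πζ/√(1−ζ²)) = 100·exp(−π·0.3/√(1−0.3²)) ≈ 37.2%.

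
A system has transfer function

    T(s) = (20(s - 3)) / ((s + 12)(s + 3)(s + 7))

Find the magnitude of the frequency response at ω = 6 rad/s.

|T(j6)| ≈ 0.1617

Substitute s = j6: numerator = -60 + j120, denominator = -540 + j630.
|T(j6)| = |-60 + j120| / |-540 + j630| = 134.16 / 829.76 ≈ 0.1617.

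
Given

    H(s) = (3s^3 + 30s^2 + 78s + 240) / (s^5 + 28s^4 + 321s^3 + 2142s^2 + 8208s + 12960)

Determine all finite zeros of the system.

Set the numerator to zero: 3s^3 + 30s^2 + 78s + 240 = 0, i.e. 3·(s^3 + 10s^2 + 26s + 80) = 0.
Factoring: (s^2 + 2s + 10)(s + 8) = 0.

s = -1 ± 3j, -8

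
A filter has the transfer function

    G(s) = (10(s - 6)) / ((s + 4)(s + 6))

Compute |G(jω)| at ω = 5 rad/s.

Substitute s = j5: numerator = -60 + j50, denominator = -1 + j50.
|G(j5)| = |-60 + j50| / |-1 + j50| = 78.102 / 50.010 ≈ 1.562.

|G(j5)| ≈ 1.562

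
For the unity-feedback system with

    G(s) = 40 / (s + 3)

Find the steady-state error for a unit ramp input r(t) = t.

G(s) has no poles at the origin.
This is a Type 0 system; Kv = lim_{s→0} s·G(s) = 0, so the steady-state error for a ramp input is infinite.

e_ss = ∞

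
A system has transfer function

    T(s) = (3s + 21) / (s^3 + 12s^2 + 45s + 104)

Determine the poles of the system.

The poles are the roots of the denominator s^3 + 12s^2 + 45s + 104 = 0.
Trying s = -8: the polynomial evaluates to 0, so (s + 8) is a factor.
Dividing out leaves s^2 + 4s + 13 = 0.
The quadratic formula then gives s = -2 ± 3j.

s = -2 ± 3j, -8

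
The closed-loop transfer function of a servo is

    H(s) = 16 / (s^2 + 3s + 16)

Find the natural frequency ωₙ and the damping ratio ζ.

Compare the denominator to the standard form s^2 + 2ζωₙs + ωₙ².
ωₙ² = 16, so ωₙ = 4 rad/s.
2ζωₙ = 3, so ζ = 3/(2·4) = 0.375.

ωₙ = 4 rad/s, ζ = 0.375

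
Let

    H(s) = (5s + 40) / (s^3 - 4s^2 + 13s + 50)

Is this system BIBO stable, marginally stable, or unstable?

The denominator s^3 - 4s^2 + 13s + 50 factors as (s + 2)(s^2 - 6s + 25), giving poles at s = -2, 3 ± 4j.
Since the pole(s) at s = 3 ± 4j lie in the right half-plane, the system is unstable.

unstable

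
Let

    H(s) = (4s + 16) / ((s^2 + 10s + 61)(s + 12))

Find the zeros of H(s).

Set the numerator to zero: 4s + 16 = 0, i.e. 4·(s + 4) = 0.
So s = -4.

s = -4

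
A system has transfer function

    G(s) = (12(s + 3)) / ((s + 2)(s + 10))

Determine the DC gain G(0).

At s = 0 each factor (s + a) contributes a and each (s^2 + bs + c) contributes c.
G(0) = 12·(3) / ((2) · (10)) = 36/20 = 9/5.

G(0) = 9/5 ≈ 1.800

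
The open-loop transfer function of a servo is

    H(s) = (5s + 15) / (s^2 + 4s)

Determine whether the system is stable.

marginally stable

The denominator s^2 + 4s factors as s(s + 4), giving poles at s = 0, -4.
Since the simple pole(s) at s = 0 lie on the jω-axis with none in the right half-plane, the system is marginally stable.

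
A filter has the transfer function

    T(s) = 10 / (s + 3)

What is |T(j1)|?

Substitute s = j1: numerator = 10, denominator = 3 + j1.
|T(j1)| = |10| / |3 + j1| = 10 / 3.1623 ≈ 3.162.

|T(j1)| ≈ 3.162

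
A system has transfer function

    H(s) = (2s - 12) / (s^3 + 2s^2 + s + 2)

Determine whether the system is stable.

The denominator s^3 + 2s^2 + s + 2 factors as (s^2 + 1)(s + 2), giving poles at s = j, -j, -2.
Since the simple pole(s) at s = j, -j lie on the jω-axis with none in the right half-plane, the system is marginally stable.

marginally stable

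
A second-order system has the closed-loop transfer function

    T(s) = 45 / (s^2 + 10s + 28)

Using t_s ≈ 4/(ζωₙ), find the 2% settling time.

Comparing s^2 + 10s + 28 to s^2 + 2ζωₙs + ωₙ²: ωₙ = √28 ≈ 5.292 rad/s and ζ = 10/(2·√28) ≈ 0.9449.
ζωₙ = 10/2 = 5, so t_s ≈ 4/(ζωₙ) = 4/5 = 0.8000 s.

t_s ≈ 0.8000 s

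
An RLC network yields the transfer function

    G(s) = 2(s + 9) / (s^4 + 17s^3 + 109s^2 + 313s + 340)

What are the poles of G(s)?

The poles are the roots of the denominator s^4 + 17s^3 + 109s^2 + 313s + 340 = 0.
Trying s = -5: the polynomial evaluates to 0, so (s + 5) is a factor.
Dividing out leaves s^3 + 12s^2 + 49s + 68 = 0.
This factors further as (s^2 + 8s + 17)(s + 4) = 0.

s = -4 + j, -4 - j, -5, -4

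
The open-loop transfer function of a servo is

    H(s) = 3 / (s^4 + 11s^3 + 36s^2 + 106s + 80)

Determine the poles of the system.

s = -1 + 3j, -1 - 3j, -1, -8

The poles are the roots of the denominator s^4 + 11s^3 + 36s^2 + 106s + 80 = 0.
Trying s = -1: the polynomial evaluates to 0, so (s + 1) is a factor.
Dividing out leaves s^3 + 10s^2 + 26s + 80 = 0.
This factors further as (s^2 + 2s + 10)(s + 8) = 0.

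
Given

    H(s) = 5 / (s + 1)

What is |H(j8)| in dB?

|H(j8)|_dB ≈ -4.15 dB

Substitute s = j8: numerator = 5, denominator = 1 + j8.
|H(j8)| = |5| / |1 + j8| = 5 / 8.0623 ≈ 0.6202.
In decibels: 20·log₁₀(0.6202) ≈ -4.15 dB.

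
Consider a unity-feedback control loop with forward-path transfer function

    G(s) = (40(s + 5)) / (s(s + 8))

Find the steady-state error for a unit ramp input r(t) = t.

e_ss = 0.04000

G(s) has one pole at the origin.
This is a Type 1 system. Kv = lim_{s→0} s·G(s) = 200/8 = 25.
e_ss = 1/Kv = 1/(25) = 1/25 ≈ 0.04000.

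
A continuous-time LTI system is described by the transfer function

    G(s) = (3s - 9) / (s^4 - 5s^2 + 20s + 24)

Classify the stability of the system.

unstable

The denominator s^4 - 5s^2 + 20s + 24 factors as (s + 3)(s + 1)(s^2 - 4s + 8), giving poles at s = -3, -1, 2 + 2j, 2 - 2j.
Since the pole(s) at s = 2 + 2j, 2 - 2j lie in the right half-plane, the system is unstable.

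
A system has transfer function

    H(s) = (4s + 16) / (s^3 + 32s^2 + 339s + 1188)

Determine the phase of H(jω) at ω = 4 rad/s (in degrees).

∠H(j4) ≈ -17.38°

At s = j4: numerator = 16 + j16, denominator = 676 + j1292.
∠H = ∠num − ∠den = 45° − (62.381°) = -17.38°.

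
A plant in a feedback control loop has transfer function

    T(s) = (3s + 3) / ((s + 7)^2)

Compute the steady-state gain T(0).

Set s = 0: T(0) = (3) / (49) = 3/49.

T(0) = 3/49 ≈ 0.06122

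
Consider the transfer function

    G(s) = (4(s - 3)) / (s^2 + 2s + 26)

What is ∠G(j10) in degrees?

∠G(j10) ≈ -58.18°

At s = j10: numerator = -12 + j40, denominator = -74 + j20.
∠G = ∠num − ∠den = 106.70° − (164.88°) = -58.18°.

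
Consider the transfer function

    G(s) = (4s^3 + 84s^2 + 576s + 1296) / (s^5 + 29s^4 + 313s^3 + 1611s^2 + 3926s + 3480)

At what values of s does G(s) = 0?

s = -6, -6, -9

Set the numerator to zero: 4s^3 + 84s^2 + 576s + 1296 = 0, i.e. 4·(s^3 + 21s^2 + 144s + 324) = 0.
Factoring: (s + 6)^2(s + 9) = 0.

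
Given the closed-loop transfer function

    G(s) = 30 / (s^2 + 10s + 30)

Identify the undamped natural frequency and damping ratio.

Compare the denominator to the standard form s^2 + 2ζωₙs + ωₙ².
ωₙ² = 30, so ωₙ = √30 ≈ 5.477 rad/s.
2ζωₙ = 10, so ζ = 10/(2·√30) ≈ 0.9129.

ωₙ ≈ 5.477 rad/s, ζ ≈ 0.9129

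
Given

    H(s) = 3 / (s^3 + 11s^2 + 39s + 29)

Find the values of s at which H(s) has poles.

The poles are the roots of the denominator s^3 + 11s^2 + 39s + 29 = 0.
Trying s = -1: the polynomial evaluates to 0, so (s + 1) is a factor.
Dividing out leaves s^2 + 10s + 29 = 0.
The quadratic formula then gives s = -5 ± 2j.

s = -5 ± 2j, -1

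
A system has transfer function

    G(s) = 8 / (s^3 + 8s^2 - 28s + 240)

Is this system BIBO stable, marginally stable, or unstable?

The denominator s^3 + 8s^2 - 28s + 240 factors as (s + 12)(s^2 - 4s + 20), giving poles at s = -12, 2 ± 4j.
Since the pole(s) at s = 2 + 4j, 2 - 4j lie in the right half-plane, the system is unstable.

unstable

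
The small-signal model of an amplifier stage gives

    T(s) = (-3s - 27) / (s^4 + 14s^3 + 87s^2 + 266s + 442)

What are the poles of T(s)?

s = -5 ± 3j, -2 ± 3j

The poles are the roots of the denominator s^4 + 14s^3 + 87s^2 + 266s + 442 = 0.
No real roots exist; factor into two real quadratics: (s^2 + 10s + 34)(s^2 + 4s + 13) = 0.
Each quadratic gives a conjugate pair via the quadratic formula.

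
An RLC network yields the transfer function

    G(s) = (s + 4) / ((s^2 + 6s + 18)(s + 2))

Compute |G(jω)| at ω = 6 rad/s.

|G(j6)| ≈ 0.02833

Substitute s = j6: numerator = 4 + j6, denominator = -252 - j36.
|G(j6)| = |4 + j6| / |-252 - j36| = 7.2111 / 254.56 ≈ 0.02833.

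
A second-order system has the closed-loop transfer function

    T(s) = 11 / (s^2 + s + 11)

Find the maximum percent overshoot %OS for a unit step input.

%OS ≈ 61.9%

Comparing s^2 + s + 11 to s^2 + 2ζωₙs + ωₙ²: ωₙ = √11 ≈ 3.317 rad/s and ζ = 1/(2·√11) ≈ 0.1508.
%OS = 100·exp(−πζ/√(1−ζ²)) = 100·exp(−π·0.1508/√(1−0.1508²)) ≈ 61.9%.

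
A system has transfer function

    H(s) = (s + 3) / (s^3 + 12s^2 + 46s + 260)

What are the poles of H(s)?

The poles are the roots of the denominator s^3 + 12s^2 + 46s + 260 = 0.
Trying s = -10: the polynomial evaluates to 0, so (s + 10) is a factor.
Dividing out leaves s^2 + 2s + 26 = 0.
The quadratic formula then gives s = -1 ± 5j.

s = -1 + 5j, -1 - 5j, -10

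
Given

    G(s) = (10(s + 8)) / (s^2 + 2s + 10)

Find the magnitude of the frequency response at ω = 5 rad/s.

Substitute s = j5: numerator = 80 + j50, denominator = -15 + j10.
|G(j5)| = |80 + j50| / |-15 + j10| = 94.340 / 18.028 ≈ 5.233.

|G(j5)| ≈ 5.233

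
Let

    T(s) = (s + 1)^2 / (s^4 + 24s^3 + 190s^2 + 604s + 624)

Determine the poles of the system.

s = -2, -12, -5 ± j

The poles are the roots of the denominator s^4 + 24s^3 + 190s^2 + 604s + 624 = 0.
Trying s = -2: the polynomial evaluates to 0, so (s + 2) is a factor.
Dividing out leaves s^3 + 22s^2 + 146s + 312 = 0.
This factors further as (s + 12)(s^2 + 10s + 26) = 0.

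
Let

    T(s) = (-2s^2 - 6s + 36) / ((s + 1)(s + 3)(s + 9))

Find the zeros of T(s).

Set the numerator to zero: -2s^2 - 6s + 36 = 0, i.e. -2·(s^2 + 3s - 18) = 0.
Factoring: (s - 3)(s + 6) = 0.

s = 3, -6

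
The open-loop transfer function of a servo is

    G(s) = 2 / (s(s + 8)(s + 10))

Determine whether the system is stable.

marginally stable

The poles can be read from the denominator factors: s = 0, -8, -10.
Since the simple pole(s) at s = 0 lie on the jω-axis with none in the right half-plane, the system is marginally stable.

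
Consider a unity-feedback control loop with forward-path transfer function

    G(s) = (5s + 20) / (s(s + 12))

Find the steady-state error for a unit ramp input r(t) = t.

G(s) has one pole at the origin.
This is a Type 1 system. Kv = lim_{s→0} s·G(s) = 20/12 = 5/3.
e_ss = 1/Kv = 1/(5/3) = 3/5 ≈ 0.6000.

e_ss = 0.6000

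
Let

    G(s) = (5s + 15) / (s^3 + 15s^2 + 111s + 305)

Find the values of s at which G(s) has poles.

s = -5 ± 6j, -5

The poles are the roots of the denominator s^3 + 15s^2 + 111s + 305 = 0.
Trying s = -5: the polynomial evaluates to 0, so (s + 5) is a factor.
Dividing out leaves s^2 + 10s + 61 = 0.
The quadratic formula then gives s = -5 ± 6j.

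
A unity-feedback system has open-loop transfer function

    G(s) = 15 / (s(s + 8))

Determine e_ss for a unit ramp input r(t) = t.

G(s) has one pole at the origin.
This is a Type 1 system. Kv = lim_{s→0} s·G(s) = 15/8.
e_ss = 1/Kv = 1/(15/8) = 8/15 ≈ 0.5333.

e_ss = 0.5333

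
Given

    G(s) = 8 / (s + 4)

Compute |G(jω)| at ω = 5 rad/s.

Substitute s = j5: numerator = 8, denominator = 4 + j5.
|G(j5)| = |8| / |4 + j5| = 8 / 6.4031 ≈ 1.249.

|G(j5)| ≈ 1.249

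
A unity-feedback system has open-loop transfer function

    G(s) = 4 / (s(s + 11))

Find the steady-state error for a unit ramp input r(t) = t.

e_ss = 2.750

G(s) has one pole at the origin.
This is a Type 1 system. Kv = lim_{s→0} s·G(s) = 4/11.
e_ss = 1/Kv = 1/(4/11) = 11/4 ≈ 2.750.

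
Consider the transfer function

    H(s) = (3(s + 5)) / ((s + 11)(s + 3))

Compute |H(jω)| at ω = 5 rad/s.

|H(j5)| ≈ 0.3011

Substitute s = j5: numerator = 15 + j15, denominator = 8 + j70.
|H(j5)| = |15 + j15| / |8 + j70| = 21.213 / 70.456 ≈ 0.3011.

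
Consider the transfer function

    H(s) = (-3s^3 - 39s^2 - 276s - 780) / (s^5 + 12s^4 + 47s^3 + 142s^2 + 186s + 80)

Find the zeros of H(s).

Set the numerator to zero: -3s^3 - 39s^2 - 276s - 780 = 0, i.e. -3·(s^3 + 13s^2 + 92s + 260) = 0.
Factoring: (s + 5)(s^2 + 8s + 52) = 0.

s = -5, -4 + 6j, -4 - 6j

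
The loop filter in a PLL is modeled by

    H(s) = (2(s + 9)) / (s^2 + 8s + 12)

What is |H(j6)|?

|H(j6)| ≈ 0.4031

Substitute s = j6: numerator = 18 + j12, denominator = -24 + j48.
|H(j6)| = |18 + j12| / |-24 + j48| = 21.633 / 53.666 ≈ 0.4031.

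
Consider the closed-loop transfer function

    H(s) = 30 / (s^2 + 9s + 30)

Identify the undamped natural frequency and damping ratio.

ωₙ ≈ 5.477 rad/s, ζ ≈ 0.8216

Compare the denominator to the standard form s^2 + 2ζωₙs + ωₙ².
ωₙ² = 30, so ωₙ = √30 ≈ 5.477 rad/s.
2ζωₙ = 9, so ζ = 9/(2·√30) ≈ 0.8216.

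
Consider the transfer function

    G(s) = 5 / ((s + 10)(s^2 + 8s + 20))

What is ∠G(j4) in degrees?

∠G(j4) ≈ -104.7°

At s = j4: numerator = 5, denominator = -88 + j336.
∠G = ∠num − ∠den = 0° − (104.68°) = -104.7°.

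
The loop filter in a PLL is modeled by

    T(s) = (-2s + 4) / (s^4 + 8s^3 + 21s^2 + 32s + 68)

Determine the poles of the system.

The poles are the roots of the denominator s^4 + 8s^3 + 21s^2 + 32s + 68 = 0.
No real roots exist; factor into two real quadratics: (s^2 + 4)(s^2 + 8s + 17) = 0.
Each quadratic gives a conjugate pair via the quadratic formula.

s = 2j, -2j, -4 + j, -4 - j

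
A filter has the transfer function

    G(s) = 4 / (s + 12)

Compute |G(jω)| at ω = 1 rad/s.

|G(j1)| ≈ 0.3322

Substitute s = j1: numerator = 4, denominator = 12 + j1.
|G(j1)| = |4| / |12 + j1| = 4 / 12.042 ≈ 0.3322.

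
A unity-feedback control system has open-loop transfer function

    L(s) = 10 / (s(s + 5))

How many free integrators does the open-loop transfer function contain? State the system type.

Type 1

The denominator has 1 factor of s at the origin (free integrator), so this is a Type 1 system.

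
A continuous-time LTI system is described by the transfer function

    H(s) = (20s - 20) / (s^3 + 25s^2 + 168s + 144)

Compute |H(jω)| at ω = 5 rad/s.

Substitute s = j5: numerator = -20 + j100, denominator = -481 + j715.
|H(j5)| = |-20 + j100| / |-481 + j715| = 101.98 / 861.73 ≈ 0.1183.

|H(j5)| ≈ 0.1183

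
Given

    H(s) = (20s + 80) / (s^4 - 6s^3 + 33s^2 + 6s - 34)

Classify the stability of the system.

The denominator s^4 - 6s^3 + 33s^2 + 6s - 34 factors as (s^2 - 6s + 34)(s + 1)(s - 1), giving poles at s = 3 ± 5j, -1, 1.
Since the pole(s) at s = 3 + 5j, 3 - 5j, 1 lie in the right half-plane, the system is unstable.

unstable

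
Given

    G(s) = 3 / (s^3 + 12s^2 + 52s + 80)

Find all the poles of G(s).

The poles are the roots of the denominator s^3 + 12s^2 + 52s + 80 = 0.
Trying s = -4: the polynomial evaluates to 0, so (s + 4) is a factor.
Dividing out leaves s^2 + 8s + 20 = 0.
The quadratic formula then gives s = -4 ± 2j.

s = -4 ± 2j, -4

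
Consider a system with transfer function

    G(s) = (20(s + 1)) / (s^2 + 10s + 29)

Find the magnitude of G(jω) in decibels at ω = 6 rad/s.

Substitute s = j6: numerator = 20 + j120, denominator = -7 + j60.
|G(j6)| = |20 + j120| / |-7 + j60| = 121.66 / 60.407 ≈ 2.014.
In decibels: 20·log₁₀(2.014) ≈ 6.08 dB.

|G(j6)|_dB ≈ 6.08 dB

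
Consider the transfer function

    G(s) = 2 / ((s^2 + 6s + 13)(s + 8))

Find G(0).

G(0) = 1/52 ≈ 0.01923

Set s = 0: G(0) = (2) / (104) = 1/52.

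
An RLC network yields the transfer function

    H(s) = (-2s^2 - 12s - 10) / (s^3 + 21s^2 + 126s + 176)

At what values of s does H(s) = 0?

Set the numerator to zero: -2s^2 - 12s - 10 = 0, i.e. -2·(s^2 + 6s + 5) = 0.
Factoring: (s + 1)(s + 5) = 0.

s = -1, -5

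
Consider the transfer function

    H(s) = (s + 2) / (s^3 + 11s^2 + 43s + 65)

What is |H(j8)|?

Substitute s = j8: numerator = 2 + j8, denominator = -639 - j168.
|H(j8)| = |2 + j8| / |-639 - j168| = 8.2462 / 660.72 ≈ 0.01248.

|H(j8)| ≈ 0.01248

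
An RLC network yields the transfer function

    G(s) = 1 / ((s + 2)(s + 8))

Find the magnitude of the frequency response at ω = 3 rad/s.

|G(j3)| ≈ 0.03246

Substitute s = j3: numerator = 1, denominator = 7 + j30.
|G(j3)| = |1| / |7 + j30| = 1 / 30.806 ≈ 0.03246.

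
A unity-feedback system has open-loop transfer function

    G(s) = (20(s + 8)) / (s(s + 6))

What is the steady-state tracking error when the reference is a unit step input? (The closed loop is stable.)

e_ss = 0

G(s) has one pole at the origin.
This is a Type 1 system; for a step input the steady-state error is zero.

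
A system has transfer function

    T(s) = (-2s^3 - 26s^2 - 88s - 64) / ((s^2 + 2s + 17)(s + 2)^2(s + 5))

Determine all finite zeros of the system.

Set the numerator to zero: -2s^3 - 26s^2 - 88s - 64 = 0, i.e. -2·(s^3 + 13s^2 + 44s + 32) = 0.
Factoring: (s + 1)(s + 4)(s + 8) = 0.

s = -1, -4, -8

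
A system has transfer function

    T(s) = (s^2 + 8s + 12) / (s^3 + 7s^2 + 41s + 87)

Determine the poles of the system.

s = -2 + 5j, -2 - 5j, -3

The poles are the roots of the denominator s^3 + 7s^2 + 41s + 87 = 0.
Trying s = -3: the polynomial evaluates to 0, so (s + 3) is a factor.
Dividing out leaves s^2 + 4s + 29 = 0.
The quadratic formula then gives s = -2 ± 5j.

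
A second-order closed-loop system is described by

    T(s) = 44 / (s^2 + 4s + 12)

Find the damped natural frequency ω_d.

Comparing s^2 + 4s + 12 to s^2 + 2ζωₙs + ωₙ²: ωₙ = √12 ≈ 3.464 rad/s and ζ = 4/(2·√12) ≈ 0.5774.
ζωₙ = 4/2 = 2, so ω_d = ωₙ√(1−ζ²) = √(ωₙ² − (ζωₙ)²) = √(12 − 2²) = √8 ≈ 2.828 rad/s.

ω_d ≈ 2.828 rad/s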